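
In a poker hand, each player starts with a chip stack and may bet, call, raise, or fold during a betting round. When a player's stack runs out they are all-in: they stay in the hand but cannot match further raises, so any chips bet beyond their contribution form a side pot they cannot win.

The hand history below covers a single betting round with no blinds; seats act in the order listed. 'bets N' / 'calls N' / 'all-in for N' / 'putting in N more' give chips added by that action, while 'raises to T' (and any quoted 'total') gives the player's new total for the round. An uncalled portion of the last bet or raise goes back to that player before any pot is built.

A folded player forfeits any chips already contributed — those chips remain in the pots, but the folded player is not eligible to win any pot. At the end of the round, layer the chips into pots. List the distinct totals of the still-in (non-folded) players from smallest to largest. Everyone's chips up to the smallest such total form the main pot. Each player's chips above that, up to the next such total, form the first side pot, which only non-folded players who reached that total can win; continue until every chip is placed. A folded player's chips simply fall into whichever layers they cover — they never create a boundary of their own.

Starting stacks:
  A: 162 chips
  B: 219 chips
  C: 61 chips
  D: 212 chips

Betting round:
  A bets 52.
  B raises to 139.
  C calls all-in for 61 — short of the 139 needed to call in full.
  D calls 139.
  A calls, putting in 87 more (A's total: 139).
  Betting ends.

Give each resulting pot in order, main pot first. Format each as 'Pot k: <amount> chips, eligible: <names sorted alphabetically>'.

Contributions: A=139, B=139, C=61, D=139
Pot levels (distinct totals of non-folded players): 61, 139
Layer 1-61: 61 each from A, B, C, D = 61*4 = 244 chips; eligible A, B, C, D
Layer 62-139: 78 each from A, B, D = 78*3 = 234 chips; eligible A, B, D

Pot 1: 244 chips, eligible: A, B, C, D
Pot 2: 234 chips, eligible: A, B, D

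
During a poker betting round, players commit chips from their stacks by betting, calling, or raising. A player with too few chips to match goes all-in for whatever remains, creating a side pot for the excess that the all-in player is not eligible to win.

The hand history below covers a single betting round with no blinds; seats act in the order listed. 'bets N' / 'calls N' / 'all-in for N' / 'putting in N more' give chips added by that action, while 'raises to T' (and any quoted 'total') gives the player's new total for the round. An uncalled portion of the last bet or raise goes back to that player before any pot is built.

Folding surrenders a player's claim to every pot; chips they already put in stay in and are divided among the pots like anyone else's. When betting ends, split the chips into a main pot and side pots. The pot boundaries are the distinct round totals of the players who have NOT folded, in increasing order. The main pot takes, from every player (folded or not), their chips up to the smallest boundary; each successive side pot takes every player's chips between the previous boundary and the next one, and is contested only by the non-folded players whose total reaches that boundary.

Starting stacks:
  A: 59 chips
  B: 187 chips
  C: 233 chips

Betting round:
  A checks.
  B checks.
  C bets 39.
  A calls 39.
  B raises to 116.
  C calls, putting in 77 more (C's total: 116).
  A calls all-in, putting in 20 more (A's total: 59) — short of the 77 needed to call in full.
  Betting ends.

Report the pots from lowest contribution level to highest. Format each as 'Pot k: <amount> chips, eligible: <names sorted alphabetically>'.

Contributions: A=59, B=116, C=116
Pot levels (distinct totals of non-folded players): 59, 116
Layer 1-59: 59 each from A, B, C = 59*3 = 177 chips; eligible A, B, C
Layer 60-116: 57 each from B, C = 57*2 = 114 chips; eligible B, C

Pot 1: 177 chips, eligible: A, B, C
Pot 2: 114 chips, eligible: B, C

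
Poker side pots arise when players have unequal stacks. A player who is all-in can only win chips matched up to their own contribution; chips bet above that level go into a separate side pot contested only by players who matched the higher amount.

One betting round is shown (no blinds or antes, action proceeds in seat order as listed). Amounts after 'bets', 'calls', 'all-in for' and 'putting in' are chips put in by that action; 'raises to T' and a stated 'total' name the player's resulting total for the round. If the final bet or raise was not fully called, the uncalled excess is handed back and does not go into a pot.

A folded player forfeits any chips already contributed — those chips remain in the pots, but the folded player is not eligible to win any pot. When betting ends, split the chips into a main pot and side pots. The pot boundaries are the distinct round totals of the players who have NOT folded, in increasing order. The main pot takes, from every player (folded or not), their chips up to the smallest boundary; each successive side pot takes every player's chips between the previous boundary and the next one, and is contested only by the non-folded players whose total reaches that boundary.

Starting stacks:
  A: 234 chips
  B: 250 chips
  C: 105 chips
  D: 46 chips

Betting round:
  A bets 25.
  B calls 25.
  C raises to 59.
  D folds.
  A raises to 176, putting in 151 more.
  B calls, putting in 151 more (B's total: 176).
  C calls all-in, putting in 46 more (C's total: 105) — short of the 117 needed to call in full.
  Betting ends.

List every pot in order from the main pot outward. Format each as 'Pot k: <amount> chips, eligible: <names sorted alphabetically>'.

Contributions: A=176, B=176, C=105
Folded: D
Pot levels (distinct totals of non-folded players): 105, 176
Layer 1-105: 105 each from A, B, C = 105*3 = 315 chips; eligible A, B, C
Layer 106-176: 71 each from A, B = 71*2 = 142 chips; eligible A, B

Pot 1: 315 chips, eligible: A, B, C
Pot 2: 142 chips, eligible: A, B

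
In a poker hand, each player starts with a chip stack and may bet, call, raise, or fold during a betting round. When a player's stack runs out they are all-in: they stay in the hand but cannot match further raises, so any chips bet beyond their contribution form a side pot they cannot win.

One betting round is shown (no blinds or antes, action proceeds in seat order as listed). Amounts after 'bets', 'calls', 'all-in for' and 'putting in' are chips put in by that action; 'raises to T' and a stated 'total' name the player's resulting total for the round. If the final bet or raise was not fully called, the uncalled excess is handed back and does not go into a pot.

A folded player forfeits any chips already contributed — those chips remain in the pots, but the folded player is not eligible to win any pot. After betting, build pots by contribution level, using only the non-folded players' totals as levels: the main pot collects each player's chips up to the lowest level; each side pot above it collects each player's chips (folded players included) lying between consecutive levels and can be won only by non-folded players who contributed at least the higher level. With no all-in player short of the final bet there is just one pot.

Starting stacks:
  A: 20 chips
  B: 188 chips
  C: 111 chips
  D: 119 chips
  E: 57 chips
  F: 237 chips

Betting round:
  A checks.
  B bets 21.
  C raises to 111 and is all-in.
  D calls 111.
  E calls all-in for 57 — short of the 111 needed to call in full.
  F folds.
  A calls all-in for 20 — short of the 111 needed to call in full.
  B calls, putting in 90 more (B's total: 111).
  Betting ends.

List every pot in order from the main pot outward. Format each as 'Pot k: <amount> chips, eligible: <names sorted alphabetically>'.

Pot 1: 100 chips, eligible: A, B, C, D, E
Pot 2: 148 chips, eligible: B, C, D, E
Pot 3: 162 chips, eligible: B, C, D

Derivation:
Contributions: A=20, B=111, C=111, D=111, E=57
Folded: F
Pot levels (distinct totals of non-folded players): 20, 57, 111
Layer 1-20: 20 each from A, B, C, D, E = 20*5 = 100 chips; eligible A, B, C, D, E
Layer 21-57: 37 each from B, C, D, E = 37*4 = 148 chips; eligible B, C, D, E
Layer 58-111: 54 each from B, C, D = 54*3 = 162 chips; eligible B, C, D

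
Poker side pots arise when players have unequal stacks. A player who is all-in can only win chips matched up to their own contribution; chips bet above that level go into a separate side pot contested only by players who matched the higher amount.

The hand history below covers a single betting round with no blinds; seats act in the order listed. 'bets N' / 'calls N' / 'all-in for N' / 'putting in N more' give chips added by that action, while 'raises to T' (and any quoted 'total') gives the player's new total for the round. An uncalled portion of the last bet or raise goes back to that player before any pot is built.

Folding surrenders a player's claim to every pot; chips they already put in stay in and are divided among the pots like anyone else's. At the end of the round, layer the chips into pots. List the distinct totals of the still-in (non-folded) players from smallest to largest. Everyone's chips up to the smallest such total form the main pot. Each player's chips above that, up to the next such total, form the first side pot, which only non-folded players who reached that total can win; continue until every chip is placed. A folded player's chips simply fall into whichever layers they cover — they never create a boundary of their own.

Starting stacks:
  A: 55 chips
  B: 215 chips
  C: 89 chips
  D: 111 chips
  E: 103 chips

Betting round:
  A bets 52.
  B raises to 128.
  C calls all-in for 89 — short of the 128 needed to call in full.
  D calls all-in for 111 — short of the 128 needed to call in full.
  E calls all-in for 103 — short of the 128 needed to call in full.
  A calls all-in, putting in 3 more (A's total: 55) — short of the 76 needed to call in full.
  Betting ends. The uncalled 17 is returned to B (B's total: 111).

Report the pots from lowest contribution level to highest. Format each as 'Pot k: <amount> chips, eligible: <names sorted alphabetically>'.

Contributions (after 17 returned to B): A=55, B=111, C=89, D=111, E=103
Pot levels (distinct totals of non-folded players): 55, 89, 103, 111
Layer 1-55: 55 each from A, B, C, D, E = 55*5 = 275 chips; eligible A, B, C, D, E
Layer 56-89: 34 each from B, C, D, E = 34*4 = 136 chips; eligible B, C, D, E
Layer 90-103: 14 each from B, D, E = 14*3 = 42 chips; eligible B, D, E
Layer 104-111: 8 each from B, D = 8*2 = 16 chips; eligible B, D

Pot 1: 275 chips, eligible: A, B, C, D, E
Pot 2: 136 chips, eligible: B, C, D, E
Pot 3: 42 chips, eligible: B, D, E
Pot 4: 16 chips, eligible: B, D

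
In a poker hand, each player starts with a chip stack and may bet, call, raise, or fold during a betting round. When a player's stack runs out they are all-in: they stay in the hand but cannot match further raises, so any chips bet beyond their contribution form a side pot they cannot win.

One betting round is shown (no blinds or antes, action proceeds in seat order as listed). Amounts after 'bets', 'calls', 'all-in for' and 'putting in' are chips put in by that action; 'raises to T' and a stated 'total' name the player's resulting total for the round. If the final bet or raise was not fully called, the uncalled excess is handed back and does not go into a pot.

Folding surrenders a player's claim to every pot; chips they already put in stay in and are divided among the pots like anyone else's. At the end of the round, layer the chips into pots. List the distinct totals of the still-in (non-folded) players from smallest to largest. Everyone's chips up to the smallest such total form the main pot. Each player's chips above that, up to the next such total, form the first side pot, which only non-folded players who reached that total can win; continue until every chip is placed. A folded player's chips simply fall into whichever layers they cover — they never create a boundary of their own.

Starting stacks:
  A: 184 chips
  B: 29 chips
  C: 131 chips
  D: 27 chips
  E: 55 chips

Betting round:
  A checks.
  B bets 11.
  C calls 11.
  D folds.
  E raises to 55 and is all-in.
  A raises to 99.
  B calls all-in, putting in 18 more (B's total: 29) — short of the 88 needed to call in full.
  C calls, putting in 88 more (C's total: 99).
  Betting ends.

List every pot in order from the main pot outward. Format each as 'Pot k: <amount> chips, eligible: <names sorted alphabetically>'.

Pot 1: 116 chips, eligible: A, B, C, E
Pot 2: 78 chips, eligible: A, C, E
Pot 3: 88 chips, eligible: A, C

Derivation:
Contributions: A=99, B=29, C=99, E=55
Folded: D
Pot levels (distinct totals of non-folded players): 29, 55, 99
Layer 1-29: 29 each from A, B, C, E = 29*4 = 116 chips; eligible A, B, C, E
Layer 30-55: 26 each from A, C, E = 26*3 = 78 chips; eligible A, C, E
Layer 56-99: 44 each from A, C = 44*2 = 88 chips; eligible A, C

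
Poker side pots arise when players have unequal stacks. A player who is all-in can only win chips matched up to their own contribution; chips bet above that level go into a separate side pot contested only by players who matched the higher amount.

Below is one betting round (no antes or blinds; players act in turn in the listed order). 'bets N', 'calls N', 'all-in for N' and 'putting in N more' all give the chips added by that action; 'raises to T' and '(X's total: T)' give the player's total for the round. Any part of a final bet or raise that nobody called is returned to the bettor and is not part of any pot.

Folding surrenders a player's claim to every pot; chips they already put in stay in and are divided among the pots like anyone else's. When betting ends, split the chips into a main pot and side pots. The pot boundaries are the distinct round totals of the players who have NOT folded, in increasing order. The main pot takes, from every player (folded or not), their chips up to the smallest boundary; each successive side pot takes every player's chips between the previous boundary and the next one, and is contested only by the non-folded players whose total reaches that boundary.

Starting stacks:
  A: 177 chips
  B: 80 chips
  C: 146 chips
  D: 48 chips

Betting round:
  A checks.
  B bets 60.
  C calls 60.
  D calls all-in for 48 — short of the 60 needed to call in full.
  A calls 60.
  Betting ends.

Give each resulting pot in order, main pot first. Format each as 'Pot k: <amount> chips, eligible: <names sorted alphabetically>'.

Contributions: A=60, B=60, C=60, D=48
Pot levels (distinct totals of non-folded players): 48, 60
Layer 1-48: 48 each from A, B, C, D = 48*4 = 192 chips; eligible A, B, C, D
Layer 49-60: 12 each from A, B, C = 12*3 = 36 chips; eligible A, B, C

Pot 1: 192 chips, eligible: A, B, C, D
Pot 2: 36 chips, eligible: A, B, C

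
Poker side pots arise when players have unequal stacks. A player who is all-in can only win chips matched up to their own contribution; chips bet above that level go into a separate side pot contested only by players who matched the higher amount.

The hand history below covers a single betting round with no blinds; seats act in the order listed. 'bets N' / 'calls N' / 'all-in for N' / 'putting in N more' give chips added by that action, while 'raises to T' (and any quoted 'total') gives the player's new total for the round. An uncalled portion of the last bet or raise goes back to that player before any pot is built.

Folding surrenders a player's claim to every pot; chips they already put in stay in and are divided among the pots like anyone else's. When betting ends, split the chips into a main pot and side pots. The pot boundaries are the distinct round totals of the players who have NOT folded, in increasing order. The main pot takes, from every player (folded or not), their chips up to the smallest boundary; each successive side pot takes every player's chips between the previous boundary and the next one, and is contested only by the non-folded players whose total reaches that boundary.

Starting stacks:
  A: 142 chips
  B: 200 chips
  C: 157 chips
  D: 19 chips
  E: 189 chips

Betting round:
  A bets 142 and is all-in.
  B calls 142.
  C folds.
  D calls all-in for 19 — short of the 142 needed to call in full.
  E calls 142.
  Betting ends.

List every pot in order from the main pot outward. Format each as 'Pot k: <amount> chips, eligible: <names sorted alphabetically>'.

Contributions: A=142, B=142, D=19, E=142
Folded: C
Pot levels (distinct totals of non-folded players): 19, 142
Layer 1-19: 19 each from A, B, D, E = 19*4 = 76 chips; eligible A, B, D, E
Layer 20-142: 123 each from A, B, E = 123*3 = 369 chips; eligible A, B, E

Pot 1: 76 chips, eligible: A, B, D, E
Pot 2: 369 chips, eligible: A, B, E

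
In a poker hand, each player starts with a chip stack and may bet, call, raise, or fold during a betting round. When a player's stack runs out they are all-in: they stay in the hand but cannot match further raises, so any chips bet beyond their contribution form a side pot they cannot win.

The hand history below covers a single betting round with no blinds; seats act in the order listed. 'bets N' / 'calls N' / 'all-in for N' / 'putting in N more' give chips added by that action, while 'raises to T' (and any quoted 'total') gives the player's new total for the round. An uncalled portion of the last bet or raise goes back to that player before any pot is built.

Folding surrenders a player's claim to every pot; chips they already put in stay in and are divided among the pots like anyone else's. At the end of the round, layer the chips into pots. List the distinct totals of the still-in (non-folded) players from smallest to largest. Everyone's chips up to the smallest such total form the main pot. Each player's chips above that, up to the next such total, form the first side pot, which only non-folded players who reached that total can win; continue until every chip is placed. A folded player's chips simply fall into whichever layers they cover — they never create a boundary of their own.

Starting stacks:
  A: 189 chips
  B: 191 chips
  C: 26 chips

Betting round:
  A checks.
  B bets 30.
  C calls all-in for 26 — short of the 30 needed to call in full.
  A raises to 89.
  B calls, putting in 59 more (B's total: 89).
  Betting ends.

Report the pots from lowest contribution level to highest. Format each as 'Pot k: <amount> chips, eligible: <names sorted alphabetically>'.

Contributions: A=89, B=89, C=26
Pot levels (distinct totals of non-folded players): 26, 89
Layer 1-26: 26 each from A, B, C = 26*3 = 78 chips; eligible A, B, C
Layer 27-89: 63 each from A, B = 63*2 = 126 chips; eligible A, B

Pot 1: 78 chips, eligible: A, B, C
Pot 2: 126 chips, eligible: A, B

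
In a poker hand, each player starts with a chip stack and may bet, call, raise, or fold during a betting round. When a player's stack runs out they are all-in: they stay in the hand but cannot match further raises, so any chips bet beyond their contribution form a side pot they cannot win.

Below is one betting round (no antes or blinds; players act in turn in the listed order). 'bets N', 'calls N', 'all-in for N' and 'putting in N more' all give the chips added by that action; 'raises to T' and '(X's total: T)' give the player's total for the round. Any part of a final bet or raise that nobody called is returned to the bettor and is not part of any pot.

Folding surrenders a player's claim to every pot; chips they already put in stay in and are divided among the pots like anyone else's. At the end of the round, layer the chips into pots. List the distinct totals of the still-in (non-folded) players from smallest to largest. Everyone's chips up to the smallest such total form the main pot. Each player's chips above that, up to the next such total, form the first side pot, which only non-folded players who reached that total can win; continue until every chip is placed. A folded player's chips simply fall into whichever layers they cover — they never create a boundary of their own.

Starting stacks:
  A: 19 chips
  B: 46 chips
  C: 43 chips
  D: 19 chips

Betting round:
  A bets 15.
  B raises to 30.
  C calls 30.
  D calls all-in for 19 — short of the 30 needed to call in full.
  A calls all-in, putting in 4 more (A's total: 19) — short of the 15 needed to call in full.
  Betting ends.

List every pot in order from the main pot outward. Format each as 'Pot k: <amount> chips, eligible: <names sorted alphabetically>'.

Contributions: A=19, B=30, C=30, D=19
Pot levels (distinct totals of non-folded players): 19, 30
Layer 1-19: 19 each from A, B, C, D = 19*4 = 76 chips; eligible A, B, C, D
Layer 20-30: 11 each from B, C = 11*2 = 22 chips; eligible B, C

Pot 1: 76 chips, eligible: A, B, C, D
Pot 2: 22 chips, eligible: B, C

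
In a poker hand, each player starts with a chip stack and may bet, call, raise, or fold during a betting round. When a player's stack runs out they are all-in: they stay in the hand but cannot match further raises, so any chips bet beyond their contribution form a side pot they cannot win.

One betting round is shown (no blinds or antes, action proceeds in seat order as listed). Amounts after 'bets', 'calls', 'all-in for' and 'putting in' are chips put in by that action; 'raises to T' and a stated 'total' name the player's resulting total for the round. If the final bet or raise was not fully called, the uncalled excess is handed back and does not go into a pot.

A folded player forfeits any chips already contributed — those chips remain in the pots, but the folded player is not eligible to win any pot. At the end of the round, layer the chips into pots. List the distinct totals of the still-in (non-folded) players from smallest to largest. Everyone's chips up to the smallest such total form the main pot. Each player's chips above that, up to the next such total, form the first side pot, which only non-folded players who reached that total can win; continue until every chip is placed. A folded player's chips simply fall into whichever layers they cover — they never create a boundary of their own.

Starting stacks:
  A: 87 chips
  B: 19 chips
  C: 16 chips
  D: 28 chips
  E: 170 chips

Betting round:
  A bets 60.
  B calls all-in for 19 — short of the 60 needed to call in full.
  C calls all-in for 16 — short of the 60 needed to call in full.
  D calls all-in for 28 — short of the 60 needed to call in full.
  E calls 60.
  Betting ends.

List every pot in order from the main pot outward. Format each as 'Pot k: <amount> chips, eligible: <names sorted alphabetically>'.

Pot 1: 80 chips, eligible: A, B, C, D, E
Pot 2: 12 chips, eligible: A, B, D, E
Pot 3: 27 chips, eligible: A, D, E
Pot 4: 64 chips, eligible: A, E

Derivation:
Contributions: A=60, B=19, C=16, D=28, E=60
Pot levels (distinct totals of non-folded players): 16, 19, 28, 60
Layer 1-16: 16 each from A, B, C, D, E = 16*5 = 80 chips; eligible A, B, C, D, E
Layer 17-19: 3 each from A, B, D, E = 3*4 = 12 chips; eligible A, B, D, E
Layer 20-28: 9 each from A, D, E = 9*3 = 27 chips; eligible A, D, E
Layer 29-60: 32 each from A, E = 32*2 = 64 chips; eligible A, E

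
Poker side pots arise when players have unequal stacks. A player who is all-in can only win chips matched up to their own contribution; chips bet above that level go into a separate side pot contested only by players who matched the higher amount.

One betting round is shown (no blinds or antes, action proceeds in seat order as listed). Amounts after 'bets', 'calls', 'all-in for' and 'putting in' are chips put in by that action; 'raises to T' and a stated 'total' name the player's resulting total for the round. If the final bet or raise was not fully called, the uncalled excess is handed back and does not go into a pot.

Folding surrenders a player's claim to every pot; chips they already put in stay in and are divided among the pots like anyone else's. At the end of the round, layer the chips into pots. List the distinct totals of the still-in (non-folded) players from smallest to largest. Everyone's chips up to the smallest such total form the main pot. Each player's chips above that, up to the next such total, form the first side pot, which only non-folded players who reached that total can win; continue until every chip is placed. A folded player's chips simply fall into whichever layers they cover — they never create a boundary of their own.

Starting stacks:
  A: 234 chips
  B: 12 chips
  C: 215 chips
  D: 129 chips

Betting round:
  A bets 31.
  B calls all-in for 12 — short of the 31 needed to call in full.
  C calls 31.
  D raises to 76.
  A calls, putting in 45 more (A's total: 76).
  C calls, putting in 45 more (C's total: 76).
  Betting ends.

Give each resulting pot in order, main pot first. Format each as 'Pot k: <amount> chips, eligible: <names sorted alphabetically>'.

Contributions: A=76, B=12, C=76, D=76
Pot levels (distinct totals of non-folded players): 12, 76
Layer 1-12: 12 each from A, B, C, D = 12*4 = 48 chips; eligible A, B, C, D
Layer 13-76: 64 each from A, C, D = 64*3 = 192 chips; eligible A, C, D

Pot 1: 48 chips, eligible: A, B, C, D
Pot 2: 192 chips, eligible: A, C, D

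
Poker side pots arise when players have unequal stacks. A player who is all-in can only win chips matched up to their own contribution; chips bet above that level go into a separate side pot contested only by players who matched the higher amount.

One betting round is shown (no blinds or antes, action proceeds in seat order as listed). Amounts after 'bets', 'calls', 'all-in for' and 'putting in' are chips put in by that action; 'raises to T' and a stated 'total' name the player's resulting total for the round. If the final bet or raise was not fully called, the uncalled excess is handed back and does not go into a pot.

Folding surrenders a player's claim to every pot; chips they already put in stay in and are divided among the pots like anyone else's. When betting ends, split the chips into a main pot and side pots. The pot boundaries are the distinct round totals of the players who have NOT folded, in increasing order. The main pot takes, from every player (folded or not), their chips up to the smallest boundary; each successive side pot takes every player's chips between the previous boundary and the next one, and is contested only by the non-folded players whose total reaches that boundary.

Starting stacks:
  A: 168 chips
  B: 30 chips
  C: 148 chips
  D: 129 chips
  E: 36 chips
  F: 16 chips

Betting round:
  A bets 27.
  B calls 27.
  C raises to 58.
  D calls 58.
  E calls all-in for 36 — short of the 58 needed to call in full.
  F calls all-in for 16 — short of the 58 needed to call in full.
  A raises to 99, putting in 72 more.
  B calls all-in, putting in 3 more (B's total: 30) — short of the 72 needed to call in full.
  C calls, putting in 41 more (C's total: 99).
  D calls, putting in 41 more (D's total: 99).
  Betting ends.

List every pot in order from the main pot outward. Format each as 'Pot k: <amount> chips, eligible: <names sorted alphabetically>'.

Pot 1: 96 chips, eligible: A, B, C, D, E, F
Pot 2: 70 chips, eligible: A, B, C, D, E
Pot 3: 24 chips, eligible: A, C, D, E
Pot 4: 189 chips, eligible: A, C, D

Derivation:
Contributions: A=99, B=30, C=99, D=99, E=36, F=16
Pot levels (distinct totals of non-folded players): 16, 30, 36, 99
Layer 1-16: 16 each from A, B, C, D, E, F = 16*6 = 96 chips; eligible A, B, C, D, E, F
Layer 17-30: 14 each from A, B, C, D, E = 14*5 = 70 chips; eligible A, B, C, D, E
Layer 31-36: 6 each from A, C, D, E = 6*4 = 24 chips; eligible A, C, D, E
Layer 37-99: 63 each from A, C, D = 63*3 = 189 chips; eligible A, C, D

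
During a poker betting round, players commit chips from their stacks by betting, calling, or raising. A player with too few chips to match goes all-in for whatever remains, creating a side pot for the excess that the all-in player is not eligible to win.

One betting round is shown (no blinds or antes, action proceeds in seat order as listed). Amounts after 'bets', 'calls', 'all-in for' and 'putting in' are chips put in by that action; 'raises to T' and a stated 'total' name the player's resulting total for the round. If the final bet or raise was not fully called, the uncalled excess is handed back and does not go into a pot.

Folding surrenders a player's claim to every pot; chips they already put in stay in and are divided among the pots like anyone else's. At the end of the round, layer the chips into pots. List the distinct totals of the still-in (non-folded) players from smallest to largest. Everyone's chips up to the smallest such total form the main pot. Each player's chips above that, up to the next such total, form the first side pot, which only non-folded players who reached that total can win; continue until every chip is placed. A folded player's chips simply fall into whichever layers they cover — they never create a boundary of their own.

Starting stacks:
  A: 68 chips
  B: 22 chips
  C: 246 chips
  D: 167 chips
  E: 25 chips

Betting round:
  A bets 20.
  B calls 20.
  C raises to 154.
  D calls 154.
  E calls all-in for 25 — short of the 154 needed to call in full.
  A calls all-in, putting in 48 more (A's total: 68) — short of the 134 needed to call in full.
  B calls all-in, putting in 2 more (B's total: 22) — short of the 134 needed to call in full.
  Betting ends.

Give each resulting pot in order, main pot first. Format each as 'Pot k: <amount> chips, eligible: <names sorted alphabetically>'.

Pot 1: 110 chips, eligible: A, B, C, D, E
Pot 2: 12 chips, eligible: A, C, D, E
Pot 3: 129 chips, eligible: A, C, D
Pot 4: 172 chips, eligible: C, D

Derivation:
Contributions: A=68, B=22, C=154, D=154, E=25
Pot levels (distinct totals of non-folded players): 22, 25, 68, 154
Layer 1-22: 22 each from A, B, C, D, E = 22*5 = 110 chips; eligible A, B, C, D, E
Layer 23-25: 3 each from A, C, D, E = 3*4 = 12 chips; eligible A, C, D, E
Layer 26-68: 43 each from A, C, D = 43*3 = 129 chips; eligible A, C, D
Layer 69-154: 86 each from C, D = 86*2 = 172 chips; eligible C, D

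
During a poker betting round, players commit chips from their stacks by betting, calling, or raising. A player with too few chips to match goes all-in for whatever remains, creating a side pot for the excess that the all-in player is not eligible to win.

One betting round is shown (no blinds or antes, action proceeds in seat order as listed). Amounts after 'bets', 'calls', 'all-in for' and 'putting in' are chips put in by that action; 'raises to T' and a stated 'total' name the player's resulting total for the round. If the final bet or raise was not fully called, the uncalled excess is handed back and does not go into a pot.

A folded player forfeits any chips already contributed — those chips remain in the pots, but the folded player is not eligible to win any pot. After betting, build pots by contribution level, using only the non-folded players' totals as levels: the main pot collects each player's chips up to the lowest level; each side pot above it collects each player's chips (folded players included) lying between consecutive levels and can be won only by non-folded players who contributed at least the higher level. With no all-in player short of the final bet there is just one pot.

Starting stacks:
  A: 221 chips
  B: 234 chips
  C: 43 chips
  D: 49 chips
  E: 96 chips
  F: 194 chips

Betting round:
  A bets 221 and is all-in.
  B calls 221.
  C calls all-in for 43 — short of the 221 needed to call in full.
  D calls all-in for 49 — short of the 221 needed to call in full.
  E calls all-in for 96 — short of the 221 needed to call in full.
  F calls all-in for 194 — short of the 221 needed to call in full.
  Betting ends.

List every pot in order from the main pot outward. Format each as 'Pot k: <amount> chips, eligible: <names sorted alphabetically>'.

Contributions: A=221, B=221, C=43, D=49, E=96, F=194
Pot levels (distinct totals of non-folded players): 43, 49, 96, 194, 221
Layer 1-43: 43 each from A, B, C, D, E, F = 43*6 = 258 chips; eligible A, B, C, D, E, F
Layer 44-49: 6 each from A, B, D, E, F = 6*5 = 30 chips; eligible A, B, D, E, F
Layer 50-96: 47 each from A, B, E, F = 47*4 = 188 chips; eligible A, B, E, F
Layer 97-194: 98 each from A, B, F = 98*3 = 294 chips; eligible A, B, F
Layer 195-221: 27 each from A, B = 27*2 = 54 chips; eligible A, B

Pot 1: 258 chips, eligible: A, B, C, D, E, F
Pot 2: 30 chips, eligible: A, B, D, E, F
Pot 3: 188 chips, eligible: A, B, E, F
Pot 4: 294 chips, eligible: A, B, F
Pot 5: 54 chips, eligible: A, B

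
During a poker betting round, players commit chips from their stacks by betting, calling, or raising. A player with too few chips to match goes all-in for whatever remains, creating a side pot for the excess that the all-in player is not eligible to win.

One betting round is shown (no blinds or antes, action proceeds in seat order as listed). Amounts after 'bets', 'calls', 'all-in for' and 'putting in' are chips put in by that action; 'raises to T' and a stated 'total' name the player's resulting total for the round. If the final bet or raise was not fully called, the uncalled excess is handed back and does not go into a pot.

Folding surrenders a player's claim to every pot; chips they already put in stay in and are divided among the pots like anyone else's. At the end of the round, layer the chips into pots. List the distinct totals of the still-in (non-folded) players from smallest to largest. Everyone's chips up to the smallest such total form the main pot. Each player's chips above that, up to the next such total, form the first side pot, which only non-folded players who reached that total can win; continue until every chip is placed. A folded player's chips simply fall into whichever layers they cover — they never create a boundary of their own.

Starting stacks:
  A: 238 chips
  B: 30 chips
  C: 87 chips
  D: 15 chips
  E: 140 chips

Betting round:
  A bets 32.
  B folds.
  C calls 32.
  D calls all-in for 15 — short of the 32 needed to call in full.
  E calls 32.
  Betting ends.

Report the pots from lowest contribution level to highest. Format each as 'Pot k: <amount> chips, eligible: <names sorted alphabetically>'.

Pot 1: 60 chips, eligible: A, C, D, E
Pot 2: 51 chips, eligible: A, C, E

Derivation:
Contributions: A=32, C=32, D=15, E=32
Folded: B
Pot levels (distinct totals of non-folded players): 15, 32
Layer 1-15: 15 each from A, C, D, E = 15*4 = 60 chips; eligible A, C, D, E
Layer 16-32: 17 each from A, C, E = 17*3 = 51 chips; eligible A, C, E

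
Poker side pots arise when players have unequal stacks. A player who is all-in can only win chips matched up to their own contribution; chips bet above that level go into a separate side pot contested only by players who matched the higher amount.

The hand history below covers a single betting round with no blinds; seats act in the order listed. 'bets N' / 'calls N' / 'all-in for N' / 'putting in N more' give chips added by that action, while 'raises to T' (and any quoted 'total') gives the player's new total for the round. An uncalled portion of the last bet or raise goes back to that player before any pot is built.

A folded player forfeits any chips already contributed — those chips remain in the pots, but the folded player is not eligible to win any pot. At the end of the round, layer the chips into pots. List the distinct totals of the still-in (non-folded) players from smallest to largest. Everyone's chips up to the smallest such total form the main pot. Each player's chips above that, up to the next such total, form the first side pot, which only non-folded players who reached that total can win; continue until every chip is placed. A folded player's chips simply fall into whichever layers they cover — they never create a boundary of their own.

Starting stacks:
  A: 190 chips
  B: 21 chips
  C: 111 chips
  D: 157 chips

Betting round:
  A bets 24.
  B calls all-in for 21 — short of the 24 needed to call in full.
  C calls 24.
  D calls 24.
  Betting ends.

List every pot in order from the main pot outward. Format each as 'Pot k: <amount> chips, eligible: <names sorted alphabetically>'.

Contributions: A=24, B=21, C=24, D=24
Pot levels (distinct totals of non-folded players): 21, 24
Layer 1-21: 21 each from A, B, C, D = 21*4 = 84 chips; eligible A, B, C, D
Layer 22-24: 3 each from A, C, D = 3*3 = 9 chips; eligible A, C, D

Pot 1: 84 chips, eligible: A, B, C, D
Pot 2: 9 chips, eligible: A, C, D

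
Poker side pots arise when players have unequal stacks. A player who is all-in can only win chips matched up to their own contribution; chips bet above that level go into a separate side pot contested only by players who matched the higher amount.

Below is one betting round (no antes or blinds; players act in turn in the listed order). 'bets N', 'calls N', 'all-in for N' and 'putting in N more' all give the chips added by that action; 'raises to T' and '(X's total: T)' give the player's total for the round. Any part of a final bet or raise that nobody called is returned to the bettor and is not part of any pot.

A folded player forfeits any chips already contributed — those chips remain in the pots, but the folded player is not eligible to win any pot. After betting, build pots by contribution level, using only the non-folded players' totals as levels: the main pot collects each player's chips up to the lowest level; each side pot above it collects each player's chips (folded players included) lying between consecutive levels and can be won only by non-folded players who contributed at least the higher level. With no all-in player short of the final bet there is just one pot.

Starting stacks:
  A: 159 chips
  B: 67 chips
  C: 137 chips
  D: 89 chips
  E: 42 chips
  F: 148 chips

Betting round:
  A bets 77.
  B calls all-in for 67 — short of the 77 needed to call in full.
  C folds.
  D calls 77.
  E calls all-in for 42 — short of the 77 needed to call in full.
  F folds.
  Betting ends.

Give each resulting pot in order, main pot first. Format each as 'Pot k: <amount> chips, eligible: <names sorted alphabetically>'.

Contributions: A=77, B=67, D=77, E=42
Folded: C, F
Pot levels (distinct totals of non-folded players): 42, 67, 77
Layer 1-42: 42 each from A, B, D, E = 42*4 = 168 chips; eligible A, B, D, E
Layer 43-67: 25 each from A, B, D = 25*3 = 75 chips; eligible A, B, D
Layer 68-77: 10 each from A, D = 10*2 = 20 chips; eligible A, D

Pot 1: 168 chips, eligible: A, B, D, E
Pot 2: 75 chips, eligible: A, B, D
Pot 3: 20 chips, eligible: A, D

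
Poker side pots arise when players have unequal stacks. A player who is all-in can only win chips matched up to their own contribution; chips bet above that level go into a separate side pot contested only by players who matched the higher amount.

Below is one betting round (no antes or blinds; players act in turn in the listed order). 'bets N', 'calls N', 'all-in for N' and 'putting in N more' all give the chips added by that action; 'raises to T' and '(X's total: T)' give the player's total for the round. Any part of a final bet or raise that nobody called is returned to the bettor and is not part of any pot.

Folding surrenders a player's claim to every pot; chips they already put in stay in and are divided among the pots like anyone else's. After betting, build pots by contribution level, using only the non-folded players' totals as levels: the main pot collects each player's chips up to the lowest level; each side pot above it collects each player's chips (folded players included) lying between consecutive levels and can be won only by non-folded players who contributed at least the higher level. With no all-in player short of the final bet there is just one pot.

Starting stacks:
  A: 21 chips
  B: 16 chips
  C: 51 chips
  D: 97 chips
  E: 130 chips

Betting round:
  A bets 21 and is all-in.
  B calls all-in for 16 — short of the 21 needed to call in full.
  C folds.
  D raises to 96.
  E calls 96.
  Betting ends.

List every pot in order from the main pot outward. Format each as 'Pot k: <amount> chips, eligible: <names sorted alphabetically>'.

Contributions: A=21, B=16, D=96, E=96
Folded: C
Pot levels (distinct totals of non-folded players): 16, 21, 96
Layer 1-16: 16 each from A, B, D, E = 16*4 = 64 chips; eligible A, B, D, E
Layer 17-21: 5 each from A, D, E = 5*3 = 15 chips; eligible A, D, E
Layer 22-96: 75 each from D, E = 75*2 = 150 chips; eligible D, E

Pot 1: 64 chips, eligible: A, B, D, E
Pot 2: 15 chips, eligible: A, D, E
Pot 3: 150 chips, eligible: D, E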